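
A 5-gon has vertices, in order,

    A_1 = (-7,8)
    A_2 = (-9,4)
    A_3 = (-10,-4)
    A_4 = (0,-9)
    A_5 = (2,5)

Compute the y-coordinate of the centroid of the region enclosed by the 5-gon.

Apply the surveyor's formula. First the cross-terms c_i = x_i·y_{i+1} − x_{i+1}·y_i:
  44, 76, 90, 18, 51  ⇒  2A = 279, A = 139.5.
Then Σ (y_i + y_{i+1})·c_i = -51, so ȳ = -51 / (6·139.5) = -17/279.

-17/279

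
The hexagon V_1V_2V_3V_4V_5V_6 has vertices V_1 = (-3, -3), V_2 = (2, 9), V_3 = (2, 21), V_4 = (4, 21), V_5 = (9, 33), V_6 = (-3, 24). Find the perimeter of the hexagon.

|V_1V_2| = √((5)² + (12)²) = √169 = 13
|V_2V_3| = √((0)² + (12)²) = √144 = 12
|V_3V_4| = √((2)² + (0)²) = √4 = 2
|V_4V_5| = √((5)² + (12)²) = √169 = 13
|V_5V_6| = √((-12)² + (-9)²) = √225 = 15
|V_6V_1| = √((0)² + (-27)²) = √729 = 27
Perimeter = 13 + 12 + 2 + 13 + 15 + 27 = 82.

82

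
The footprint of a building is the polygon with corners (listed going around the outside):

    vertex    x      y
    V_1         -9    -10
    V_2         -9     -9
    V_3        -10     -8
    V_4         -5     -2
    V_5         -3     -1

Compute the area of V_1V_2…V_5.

13.5

Apply the surveyor's formula: 2A = Σ (x_i·y_{i+1} − x_{i+1}·y_i), indices taken mod 5.
Σ = (-9) + (-18) + (-20) + (-1) + (21) = -27
Area = |Σ|/2 = 13.5.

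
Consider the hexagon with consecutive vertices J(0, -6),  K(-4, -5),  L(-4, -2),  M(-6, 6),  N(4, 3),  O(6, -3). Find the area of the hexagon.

J→K: (0)(-5) − (-4)(-6) = -24
K→L: (-4)(-2) − (-4)(-5) = -12
L→M: (-4)(6) − (-6)(-2) = -36
M→N: (-6)(3) − (4)(6) = -42
N→O: (4)(-3) − (6)(3) = -30
O→J: (6)(-6) − (0)(-3) = -36
Σ = -180
Area = |Σ|/2 = 90.

90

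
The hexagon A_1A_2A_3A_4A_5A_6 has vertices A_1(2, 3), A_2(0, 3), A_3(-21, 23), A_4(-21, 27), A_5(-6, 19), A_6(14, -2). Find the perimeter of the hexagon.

|A_1A_2| = √((-2)² + (0)²) = √4 = 2
|A_2A_3| = √((-21)² + (20)²) = √841 = 29
|A_3A_4| = √((0)² + (4)²) = √16 = 4
|A_4A_5| = √((15)² + (-8)²) = √289 = 17
|A_5A_6| = √((20)² + (-21)²) = √841 = 29
|A_6A_1| = √((-12)² + (5)²) = √169 = 13
Perimeter = 2 + 29 + 4 + 17 + 29 + 13 = 94.

94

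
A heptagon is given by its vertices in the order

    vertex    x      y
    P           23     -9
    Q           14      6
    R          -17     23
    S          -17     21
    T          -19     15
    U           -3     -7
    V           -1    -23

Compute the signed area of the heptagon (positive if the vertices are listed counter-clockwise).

822

Apply Gauss's area formula: 2A = Σ (x_i·y_{i+1} − x_{i+1}·y_i), indices taken mod 7.
Σ = (264) + (424) + (34) + (144) + (178) + (62) + (538) = 1644
Signed area = Σ/2 = 822 (positive ⇒ counter-clockwise traversal).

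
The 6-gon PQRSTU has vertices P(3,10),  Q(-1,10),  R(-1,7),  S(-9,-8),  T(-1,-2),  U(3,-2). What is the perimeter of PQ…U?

50

|PQ| = √((-4)² + (0)²) = √16 = 4
|QR| = √((0)² + (-3)²) = √9 = 3
|RS| = √((-8)² + (-15)²) = √289 = 17
|ST| = √((8)² + (6)²) = √100 = 10
|TU| = √((4)² + (0)²) = √16 = 4
|UP| = √((0)² + (12)²) = √144 = 12
Perimeter = 4 + 3 + 17 + 10 + 4 + 12 = 50.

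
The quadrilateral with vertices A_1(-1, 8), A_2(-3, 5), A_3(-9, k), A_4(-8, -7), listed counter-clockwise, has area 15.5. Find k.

-5

Write out the shoelace sum; only the two edges meeting at A_3 involve k:
2·Area = [((-3)·k − (-9)·5) + ((-9)·(-7) − (-8)·k)] + -52
       = 5·k + 56 = 31
⇒ k = -5.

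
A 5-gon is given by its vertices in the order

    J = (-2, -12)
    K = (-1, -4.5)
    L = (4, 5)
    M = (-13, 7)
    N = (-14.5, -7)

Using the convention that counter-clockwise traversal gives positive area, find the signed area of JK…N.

Σ = (-3) + (13) + (93) + (192.5) + (160) = 455.5
Signed area = Σ/2 = 227.75 (positive ⇒ counter-clockwise traversal).

227.75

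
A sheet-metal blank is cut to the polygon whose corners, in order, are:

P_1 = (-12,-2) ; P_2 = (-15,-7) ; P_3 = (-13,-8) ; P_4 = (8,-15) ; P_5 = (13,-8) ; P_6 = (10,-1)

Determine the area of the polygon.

Apply the shoelace (surveyor's) formula: 2A = Σ (x_i·y_{i+1} − x_{i+1}·y_i), indices taken mod 6.
Cross-terms: 54, 29, 259, 131, 67, -32  ⇒  Σ = 508
Area = |Σ|/2 = 254.

254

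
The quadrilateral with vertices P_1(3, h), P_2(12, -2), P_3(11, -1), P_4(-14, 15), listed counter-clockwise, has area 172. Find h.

-9

Write out the shoelace sum; only the two edges meeting at P_1 involve h:
2·Area = [((-14)·h − 3·15) + (3·(-2) − 12·h)] + 161
       = -26·h + 110 = 344
⇒ h = -9.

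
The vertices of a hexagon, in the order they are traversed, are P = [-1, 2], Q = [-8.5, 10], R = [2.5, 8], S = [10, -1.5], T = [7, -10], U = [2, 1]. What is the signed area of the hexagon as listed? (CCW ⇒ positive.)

Apply the shoelace formula: 2A = Σ (x_i·y_{i+1} − x_{i+1}·y_i), indices taken mod 6.
Σ = (7) + (-93) + (-83.75) + (-89.5) + (27) + (5) = -227.25
Signed area = Σ/2 = -113.625 (negative ⇒ clockwise traversal).

-113.625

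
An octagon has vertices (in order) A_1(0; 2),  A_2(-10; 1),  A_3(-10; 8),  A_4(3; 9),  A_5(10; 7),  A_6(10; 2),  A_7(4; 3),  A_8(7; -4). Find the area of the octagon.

142

Cross-terms: 20, -70, -114, -69, -50, 22, -37, 14  ⇒  Σ = -284
Area = |Σ|/2 = 142.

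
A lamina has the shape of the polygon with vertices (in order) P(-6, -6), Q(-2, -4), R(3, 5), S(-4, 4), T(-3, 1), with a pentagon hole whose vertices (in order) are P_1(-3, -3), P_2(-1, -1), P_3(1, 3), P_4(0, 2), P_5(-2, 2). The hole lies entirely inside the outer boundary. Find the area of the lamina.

Outer boundary:
P→Q: (-6)(-4) − (-2)(-6) = 12
Q→R: (-2)(5) − (3)(-4) = 2
R→S: (3)(4) − (-4)(5) = 32
S→T: (-4)(1) − (-3)(4) = 8
T→P: (-3)(-6) − (-6)(1) = 24
Σ = 78
Area = |Σ|/2 = 39.
Hole:
Apply the shoelace (surveyor's) formula: 2A = Σ (x_i·y_{i+1} − x_{i+1}·y_i), indices taken mod 5.
Cross-terms: 0, -2, 2, 4, 12  ⇒  Σ = 16
Area = |Σ|/2 = 8.
Net area = 39 − 8 = 31.

31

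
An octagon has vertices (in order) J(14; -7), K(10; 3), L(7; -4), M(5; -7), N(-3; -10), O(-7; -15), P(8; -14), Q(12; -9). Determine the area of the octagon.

141

Apply the shoelace formula: 2A = Σ (x_i·y_{i+1} − x_{i+1}·y_i), indices taken mod 8.
Cross-terms: 112, -61, -29, -71, -25, 218, 96, 42  ⇒  Σ = 282
Area = |Σ|/2 = 141.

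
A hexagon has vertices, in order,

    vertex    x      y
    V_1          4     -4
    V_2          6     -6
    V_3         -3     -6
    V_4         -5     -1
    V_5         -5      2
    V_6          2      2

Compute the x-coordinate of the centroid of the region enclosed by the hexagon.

Apply Gauss's area formula. First the cross-terms c_i = x_i·y_{i+1} − x_{i+1}·y_i:
  0, -54, -27, -15, -14, -16  ⇒  2A = -126, A = -63.
Then Σ (x_i + x_{i+1})·c_i = 150, so x̄ = 150 / (6·(-63)) = -25/63.

-25/63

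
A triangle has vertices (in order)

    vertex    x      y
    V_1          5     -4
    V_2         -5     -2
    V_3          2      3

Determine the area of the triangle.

V_1→V_2: (5)(-2) − (-5)(-4) = -30
V_2→V_3: (-5)(3) − (2)(-2) = -11
V_3→V_1: (2)(-4) − (5)(3) = -23
Σ = -64
Area = |Σ|/2 = 32.

32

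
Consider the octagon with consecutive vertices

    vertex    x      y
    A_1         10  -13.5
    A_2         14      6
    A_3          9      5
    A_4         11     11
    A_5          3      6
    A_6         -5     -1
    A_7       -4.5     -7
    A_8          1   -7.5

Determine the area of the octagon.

250.875

Σ = (249) + (16) + (44) + (33) + (27) + (30.5) + (40.75) + (61.5) = 501.75
Area = |Σ|/2 = 250.875.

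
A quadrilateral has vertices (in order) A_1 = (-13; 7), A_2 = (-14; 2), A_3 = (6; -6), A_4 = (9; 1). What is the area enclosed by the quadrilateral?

Apply the shoelace (surveyor's) formula: 2A = Σ (x_i·y_{i+1} − x_{i+1}·y_i), indices taken mod 4.
Cross-terms: 72, 72, 60, 76  ⇒  Σ = 280
Area = |Σ|/2 = 140.

140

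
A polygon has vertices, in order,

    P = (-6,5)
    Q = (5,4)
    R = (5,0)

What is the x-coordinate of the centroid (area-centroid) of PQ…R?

Apply the shoelace (surveyor's) formula. First the cross-terms c_i = x_i·y_{i+1} − x_{i+1}·y_i:
  -49, -20, 25  ⇒  2A = -44, A = -22.
Then Σ (x_i + x_{i+1})·c_i = -176, so x̄ = -176 / (6·(-22)) = 4/3.

4/3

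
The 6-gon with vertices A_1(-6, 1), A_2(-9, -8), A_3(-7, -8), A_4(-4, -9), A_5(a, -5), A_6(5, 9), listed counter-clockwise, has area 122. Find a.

Write out the shoelace sum; only the two edges meeting at A_5 involve a:
2·Area = [((-4)·(-5) − a·(-9)) + (a·9 − 5·(-5))] + 163
       = 18·a + 208 = 244
⇒ a = 2.

2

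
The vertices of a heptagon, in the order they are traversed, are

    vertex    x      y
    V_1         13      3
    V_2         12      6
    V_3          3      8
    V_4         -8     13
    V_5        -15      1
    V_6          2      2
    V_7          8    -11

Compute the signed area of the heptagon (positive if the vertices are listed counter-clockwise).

V_1→V_2: (13)(6) − (12)(3) = 42
V_2→V_3: (12)(8) − (3)(6) = 78
V_3→V_4: (3)(13) − (-8)(8) = 103
V_4→V_5: (-8)(1) − (-15)(13) = 187
V_5→V_6: (-15)(2) − (2)(1) = -32
V_6→V_7: (2)(-11) − (8)(2) = -38
V_7→V_1: (8)(3) − (13)(-11) = 167
Σ = 507
Signed area = Σ/2 = 253.5 (positive ⇒ counter-clockwise traversal).

253.5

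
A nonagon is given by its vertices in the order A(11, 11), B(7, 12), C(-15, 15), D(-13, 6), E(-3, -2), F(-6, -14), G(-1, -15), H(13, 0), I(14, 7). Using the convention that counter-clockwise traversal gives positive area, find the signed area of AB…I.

479

Cross-terms: 55, 285, 105, 44, 30, 76, 195, 91, 77  ⇒  Σ = 958
Signed area = Σ/2 = 479 (positive ⇒ counter-clockwise traversal).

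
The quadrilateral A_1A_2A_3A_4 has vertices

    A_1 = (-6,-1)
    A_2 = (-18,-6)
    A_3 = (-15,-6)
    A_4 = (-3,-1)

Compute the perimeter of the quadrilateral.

|A_1A_2| = √((-12)² + (-5)²) = √169 = 13
|A_2A_3| = √((3)² + (0)²) = √9 = 3
|A_3A_4| = √((12)² + (5)²) = √169 = 13
|A_4A_1| = √((-3)² + (0)²) = √9 = 3
Perimeter = 13 + 3 + 13 + 3 = 32.

32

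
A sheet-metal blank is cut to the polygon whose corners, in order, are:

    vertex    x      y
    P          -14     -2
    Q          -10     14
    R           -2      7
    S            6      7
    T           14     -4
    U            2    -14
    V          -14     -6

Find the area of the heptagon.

444

Apply Gauss's area formula: 2A = Σ (x_i·y_{i+1} − x_{i+1}·y_i), indices taken mod 7.
Σ = (-216) + (-42) + (-56) + (-122) + (-188) + (-208) + (-56) = -888
Area = |Σ|/2 = 444.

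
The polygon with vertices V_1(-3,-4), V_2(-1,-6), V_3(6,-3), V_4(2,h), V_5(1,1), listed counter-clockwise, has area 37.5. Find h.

3

The doubled signed area Σ (x_i y_{i+1} − x_{i+1} y_i) is linear in h.
With h=0 it equals 60; the coefficient of h is 5 (from the two edges through V_4).
So 5·h + 60 = 2·37.5 = 75 ⇒ h = 3.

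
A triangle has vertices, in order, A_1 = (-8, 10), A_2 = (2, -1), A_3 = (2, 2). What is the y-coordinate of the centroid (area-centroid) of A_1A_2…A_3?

11/3

Apply the shoelace formula. First the cross-terms c_i = x_i·y_{i+1} − x_{i+1}·y_i:
  -12, 6, 36  ⇒  2A = 30, A = 15.
Then Σ (y_i + y_{i+1})·c_i = 330, so ȳ = 330 / (6·15) = 11/3.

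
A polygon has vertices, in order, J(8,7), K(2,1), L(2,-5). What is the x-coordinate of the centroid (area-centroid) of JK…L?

Apply the shoelace formula. First the cross-terms c_i = x_i·y_{i+1} − x_{i+1}·y_i:
  -6, -12, 54  ⇒  2A = 36, A = 18.
Then Σ (x_i + x_{i+1})·c_i = 432, so x̄ = 432 / (6·18) = 4.

4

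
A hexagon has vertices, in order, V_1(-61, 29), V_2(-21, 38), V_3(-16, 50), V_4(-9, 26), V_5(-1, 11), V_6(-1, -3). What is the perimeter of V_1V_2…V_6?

178

|V_1V_2| = √((40)² + (9)²) = √1681 = 41
|V_2V_3| = √((5)² + (12)²) = √169 = 13
|V_3V_4| = √((7)² + (-24)²) = √625 = 25
|V_4V_5| = √((8)² + (-15)²) = √289 = 17
|V_5V_6| = √((0)² + (-14)²) = √196 = 14
|V_6V_1| = √((-60)² + (32)²) = √4624 = 68
Perimeter = 41 + 13 + 25 + 17 + 14 + 68 = 178.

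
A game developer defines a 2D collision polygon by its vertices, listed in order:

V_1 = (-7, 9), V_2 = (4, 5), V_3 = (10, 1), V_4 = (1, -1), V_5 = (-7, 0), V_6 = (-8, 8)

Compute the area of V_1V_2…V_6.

Apply the shoelace (surveyor's) formula: 2A = Σ (x_i·y_{i+1} − x_{i+1}·y_i), indices taken mod 6.
Σ = (-71) + (-46) + (-11) + (-7) + (-56) + (-16) = -207
Area = |Σ|/2 = 103.5.

103.5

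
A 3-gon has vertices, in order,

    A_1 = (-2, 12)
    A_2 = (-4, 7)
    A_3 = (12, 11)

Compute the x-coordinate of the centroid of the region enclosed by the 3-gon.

Apply the shoelace (surveyor's) formula. First the cross-terms c_i = x_i·y_{i+1} − x_{i+1}·y_i:
  34, -128, 166  ⇒  2A = 72, A = 36.
Then Σ (x_i + x_{i+1})·c_i = 432, so x̄ = 432 / (6·36) = 2.

2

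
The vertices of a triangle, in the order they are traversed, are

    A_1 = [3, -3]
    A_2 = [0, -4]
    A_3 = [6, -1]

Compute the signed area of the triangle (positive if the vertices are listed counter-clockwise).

Apply Gauss's area formula: 2A = Σ (x_i·y_{i+1} − x_{i+1}·y_i), indices taken mod 3.
Cross-terms: -12, 24, -15  ⇒  Σ = -3
Signed area = Σ/2 = -1.5 (negative ⇒ clockwise traversal).

-1.5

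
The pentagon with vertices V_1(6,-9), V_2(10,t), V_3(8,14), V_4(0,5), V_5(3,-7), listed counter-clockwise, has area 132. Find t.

The doubled signed area Σ (x_i y_{i+1} − x_{i+1} y_i) is linear in t.
With t=0 it equals 270; the coefficient of t is -2 (from the two edges through V_2).
So -2·t + 270 = 2·132 = 264 ⇒ t = 3.

3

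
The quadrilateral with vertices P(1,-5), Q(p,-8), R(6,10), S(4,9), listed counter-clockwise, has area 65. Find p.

The doubled signed area Σ (x_i y_{i+1} − x_{i+1} y_i) is linear in p.
With p=0 it equals 25; the coefficient of p is 15 (from the two edges through Q).
So 15·p + 25 = 2·65 = 130 ⇒ p = 7.

7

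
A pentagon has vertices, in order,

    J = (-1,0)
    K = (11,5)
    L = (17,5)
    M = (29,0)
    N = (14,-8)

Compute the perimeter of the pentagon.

66

|JK| = √((12)² + (5)²) = √169 = 13
|KL| = √((6)² + (0)²) = √36 = 6
|LM| = √((12)² + (-5)²) = √169 = 13
|MN| = √((-15)² + (-8)²) = √289 = 17
|NJ| = √((-15)² + (8)²) = √289 = 17
Perimeter = 13 + 6 + 13 + 17 + 17 = 66.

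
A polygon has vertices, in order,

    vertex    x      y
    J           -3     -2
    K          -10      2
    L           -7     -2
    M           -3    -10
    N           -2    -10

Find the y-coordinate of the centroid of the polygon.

-82/21

Apply the shoelace formula. First the cross-terms c_i = x_i·y_{i+1} − x_{i+1}·y_i:
  -26, 34, 64, 10, -26  ⇒  2A = 56, A = 28.
Then Σ (y_i + y_{i+1})·c_i = -656, so ȳ = -656 / (6·28) = -82/21.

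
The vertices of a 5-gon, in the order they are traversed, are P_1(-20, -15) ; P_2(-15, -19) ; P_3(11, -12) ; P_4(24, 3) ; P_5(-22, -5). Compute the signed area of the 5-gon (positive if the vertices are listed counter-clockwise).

520.5

Σ = (155) + (389) + (321) + (-54) + (230) = 1041
Signed area = Σ/2 = 520.5 (positive ⇒ counter-clockwise traversal).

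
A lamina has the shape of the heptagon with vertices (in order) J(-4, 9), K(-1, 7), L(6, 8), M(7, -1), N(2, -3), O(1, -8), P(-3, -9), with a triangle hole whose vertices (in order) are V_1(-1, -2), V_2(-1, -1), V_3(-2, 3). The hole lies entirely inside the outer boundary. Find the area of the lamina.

Outer boundary:
Apply the shoelace (surveyor's) formula: 2A = Σ (x_i·y_{i+1} − x_{i+1}·y_i), indices taken mod 7.
Σ = (-19) + (-50) + (-62) + (-19) + (-13) + (-33) + (-63) = -259
Area = |Σ|/2 = 129.5.
Hole:
Apply Gauss's area formula: 2A = Σ (x_i·y_{i+1} − x_{i+1}·y_i), indices taken mod 3.
Σ = (-1) + (-5) + (7) = 1
Area = |Σ|/2 = 0.5.
Net area = 129.5 − 0.5 = 129.

129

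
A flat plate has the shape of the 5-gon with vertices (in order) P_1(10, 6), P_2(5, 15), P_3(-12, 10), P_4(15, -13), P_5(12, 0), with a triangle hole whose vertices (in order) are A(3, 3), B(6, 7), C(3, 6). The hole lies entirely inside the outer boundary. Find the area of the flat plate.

Outer boundary:
Apply Gauss's area formula: 2A = Σ (x_i·y_{i+1} − x_{i+1}·y_i), indices taken mod 5.
Σ = (120) + (230) + (6) + (156) + (72) = 584
Area = |Σ|/2 = 292.
Hole:
Σ = (3) + (15) + (-9) = 9
Area = |Σ|/2 = 4.5.
Net area = 292 − 4.5 = 287.5.

287.5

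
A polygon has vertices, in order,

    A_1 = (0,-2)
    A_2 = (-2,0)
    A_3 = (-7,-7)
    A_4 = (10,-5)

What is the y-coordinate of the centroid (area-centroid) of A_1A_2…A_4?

Apply Gauss's area formula. First the cross-terms c_i = x_i·y_{i+1} − x_{i+1}·y_i:
  -4, 14, 105, -20  ⇒  2A = 95, A = 47.5.
Then Σ (y_i + y_{i+1})·c_i = -1210, so ȳ = -1210 / (6·47.5) = -242/57.

-242/57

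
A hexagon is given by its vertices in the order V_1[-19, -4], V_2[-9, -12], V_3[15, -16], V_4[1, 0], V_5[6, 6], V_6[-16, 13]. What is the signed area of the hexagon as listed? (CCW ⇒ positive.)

511.5

Apply Gauss's area formula: 2A = Σ (x_i·y_{i+1} − x_{i+1}·y_i), indices taken mod 6.
Σ = (192) + (324) + (16) + (6) + (174) + (311) = 1023
Signed area = Σ/2 = 511.5 (positive ⇒ counter-clockwise traversal).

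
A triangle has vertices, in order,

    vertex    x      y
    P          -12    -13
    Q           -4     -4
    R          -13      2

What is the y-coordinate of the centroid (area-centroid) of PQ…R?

-5

Apply the shoelace formula. First the cross-terms c_i = x_i·y_{i+1} − x_{i+1}·y_i:
  -4, -60, 193  ⇒  2A = 129, A = 64.5.
Then Σ (y_i + y_{i+1})·c_i = -1935, so ȳ = -1935 / (6·64.5) = -5.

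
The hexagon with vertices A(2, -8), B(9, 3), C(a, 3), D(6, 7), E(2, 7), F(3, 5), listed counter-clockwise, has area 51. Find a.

8

Write out the shoelace sum; only the two edges meeting at C involve a:
2·Area = [(9·3 − a·3) + (a·7 − 6·3)] + 61
       = 4·a + 70 = 102
⇒ a = 8.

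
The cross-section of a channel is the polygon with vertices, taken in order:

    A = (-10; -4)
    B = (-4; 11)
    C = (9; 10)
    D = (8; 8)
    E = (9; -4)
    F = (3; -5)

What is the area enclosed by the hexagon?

236

Apply Gauss's area formula: 2A = Σ (x_i·y_{i+1} − x_{i+1}·y_i), indices taken mod 6.
Σ = (-126) + (-139) + (-8) + (-104) + (-33) + (-62) = -472
Area = |Σ|/2 = 236.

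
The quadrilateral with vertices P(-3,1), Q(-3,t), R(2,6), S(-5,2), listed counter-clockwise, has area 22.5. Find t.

The doubled signed area Σ (x_i y_{i+1} − x_{i+1} y_i) is linear in t.
With t=0 it equals 20; the coefficient of t is -5 (from the two edges through Q).
So -5·t + 20 = 2·22.5 = 45 ⇒ t = -5.

-5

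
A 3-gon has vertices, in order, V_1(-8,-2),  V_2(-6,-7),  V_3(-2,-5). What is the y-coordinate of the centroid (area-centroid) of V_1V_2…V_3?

-14/3

Apply the surveyor's formula. First the cross-terms c_i = x_i·y_{i+1} − x_{i+1}·y_i:
  44, 16, -36  ⇒  2A = 24, A = 12.
Then Σ (y_i + y_{i+1})·c_i = -336, so ȳ = -336 / (6·12) = -14/3.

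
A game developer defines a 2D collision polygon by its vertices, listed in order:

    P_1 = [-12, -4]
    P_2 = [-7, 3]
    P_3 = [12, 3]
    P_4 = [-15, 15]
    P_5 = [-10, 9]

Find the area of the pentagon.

Apply Gauss's area formula: 2A = Σ (x_i·y_{i+1} − x_{i+1}·y_i), indices taken mod 5.
Cross-terms: -64, -57, 225, 15, 148  ⇒  Σ = 267
Area = |Σ|/2 = 133.5.

133.5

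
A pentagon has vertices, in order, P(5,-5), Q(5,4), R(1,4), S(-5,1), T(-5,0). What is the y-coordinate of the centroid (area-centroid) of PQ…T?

Apply the shoelace (surveyor's) formula. First the cross-terms c_i = x_i·y_{i+1} − x_{i+1}·y_i:
  45, 16, 21, 5, 25  ⇒  2A = 112, A = 56.
Then Σ (y_i + y_{i+1})·c_i = 68, so ȳ = 68 / (6·56) = 17/84.

17/84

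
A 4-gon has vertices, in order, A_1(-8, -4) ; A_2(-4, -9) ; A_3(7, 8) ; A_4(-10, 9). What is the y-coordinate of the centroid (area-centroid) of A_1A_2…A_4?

124/57

Apply the surveyor's formula. First the cross-terms c_i = x_i·y_{i+1} − x_{i+1}·y_i:
  56, 31, 143, 112  ⇒  2A = 342, A = 171.
Then Σ (y_i + y_{i+1})·c_i = 2232, so ȳ = 2232 / (6·171) = 124/57.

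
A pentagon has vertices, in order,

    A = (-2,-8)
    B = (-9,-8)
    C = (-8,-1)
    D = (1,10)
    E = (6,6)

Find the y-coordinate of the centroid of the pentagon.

2/15

Apply the shoelace formula. First the cross-terms c_i = x_i·y_{i+1} − x_{i+1}·y_i:
  -56, -55, -79, -54, -36  ⇒  2A = -280, A = -140.
Then Σ (y_i + y_{i+1})·c_i = -112, so ȳ = -112 / (6·(-140)) = 2/15.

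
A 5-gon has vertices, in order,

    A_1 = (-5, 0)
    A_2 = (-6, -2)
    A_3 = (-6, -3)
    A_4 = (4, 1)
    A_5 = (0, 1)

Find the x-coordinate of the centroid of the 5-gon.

-203/93

Apply the surveyor's formula. First the cross-terms c_i = x_i·y_{i+1} − x_{i+1}·y_i:
  10, 6, 6, 4, 5  ⇒  2A = 31, A = 15.5.
Then Σ (x_i + x_{i+1})·c_i = -203, so x̄ = -203 / (6·15.5) = -203/93.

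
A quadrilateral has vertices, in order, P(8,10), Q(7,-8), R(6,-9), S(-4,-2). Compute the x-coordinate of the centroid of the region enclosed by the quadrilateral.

47/13

Apply Gauss's area formula. First the cross-terms c_i = x_i·y_{i+1} − x_{i+1}·y_i:
  -134, -15, -48, -24  ⇒  2A = -221, A = -110.5.
Then Σ (x_i + x_{i+1})·c_i = -2397, so x̄ = -2397 / (6·(-110.5)) = 47/13.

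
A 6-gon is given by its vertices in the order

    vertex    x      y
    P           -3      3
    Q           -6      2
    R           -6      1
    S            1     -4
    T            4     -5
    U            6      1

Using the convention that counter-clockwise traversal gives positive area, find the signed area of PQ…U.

53.5

P→Q: (-3)(2) − (-6)(3) = 12
Q→R: (-6)(1) − (-6)(2) = 6
R→S: (-6)(-4) − (1)(1) = 23
S→T: (1)(-5) − (4)(-4) = 11
T→U: (4)(1) − (6)(-5) = 34
U→P: (6)(3) − (-3)(1) = 21
Σ = 107
Signed area = Σ/2 = 53.5 (positive ⇒ counter-clockwise traversal).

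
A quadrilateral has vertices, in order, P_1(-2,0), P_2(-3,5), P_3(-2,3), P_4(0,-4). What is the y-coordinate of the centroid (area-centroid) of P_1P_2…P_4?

Apply the surveyor's formula. First the cross-terms c_i = x_i·y_{i+1} − x_{i+1}·y_i:
  -10, 1, 8, -8  ⇒  2A = -9, A = -4.5.
Then Σ (y_i + y_{i+1})·c_i = -18, so ȳ = -18 / (6·(-4.5)) = 2/3.

2/3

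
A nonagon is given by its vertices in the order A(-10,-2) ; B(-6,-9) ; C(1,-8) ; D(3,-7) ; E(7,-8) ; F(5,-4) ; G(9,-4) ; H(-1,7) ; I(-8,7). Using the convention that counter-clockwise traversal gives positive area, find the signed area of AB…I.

Apply Gauss's area formula: 2A = Σ (x_i·y_{i+1} − x_{i+1}·y_i), indices taken mod 9.
Cross-terms: 78, 57, 17, 25, 12, 16, 59, 49, 86  ⇒  Σ = 399
Signed area = Σ/2 = 199.5 (positive ⇒ counter-clockwise traversal).

199.5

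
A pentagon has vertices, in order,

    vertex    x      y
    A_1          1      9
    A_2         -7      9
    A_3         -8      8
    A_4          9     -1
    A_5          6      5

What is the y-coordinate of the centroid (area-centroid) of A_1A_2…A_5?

Apply the surveyor's formula. First the cross-terms c_i = x_i·y_{i+1} − x_{i+1}·y_i:
  72, 16, -64, 51, 49  ⇒  2A = 124, A = 62.
Then Σ (y_i + y_{i+1})·c_i = 2010, so ȳ = 2010 / (6·62) = 335/62.

335/62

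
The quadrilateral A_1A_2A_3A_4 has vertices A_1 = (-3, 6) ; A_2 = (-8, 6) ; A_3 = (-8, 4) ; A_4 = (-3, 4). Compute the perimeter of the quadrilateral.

|A_1A_2| = √((-5)² + (0)²) = √25 = 5
|A_2A_3| = √((0)² + (-2)²) = √4 = 2
|A_3A_4| = √((5)² + (0)²) = √25 = 5
|A_4A_1| = √((0)² + (2)²) = √4 = 2
Perimeter = 5 + 2 + 5 + 2 = 14.

14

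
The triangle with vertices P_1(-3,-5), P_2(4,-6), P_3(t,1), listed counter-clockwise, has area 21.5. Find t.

-2

Write out the shoelace sum; only the two edges meeting at P_3 involve t:
2·Area = [(4·1 − t·(-6)) + (t·(-5) − (-3)·1)] + 38
       = 1·t + 45 = 43
⇒ t = -2.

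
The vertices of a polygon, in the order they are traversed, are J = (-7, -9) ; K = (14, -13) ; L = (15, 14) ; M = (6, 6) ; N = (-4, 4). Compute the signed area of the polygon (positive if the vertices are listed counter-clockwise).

Apply the surveyor's formula: 2A = Σ (x_i·y_{i+1} − x_{i+1}·y_i), indices taken mod 5.
Cross-terms: 217, 391, 6, 48, 64  ⇒  Σ = 726
Signed area = Σ/2 = 363 (positive ⇒ counter-clockwise traversal).

363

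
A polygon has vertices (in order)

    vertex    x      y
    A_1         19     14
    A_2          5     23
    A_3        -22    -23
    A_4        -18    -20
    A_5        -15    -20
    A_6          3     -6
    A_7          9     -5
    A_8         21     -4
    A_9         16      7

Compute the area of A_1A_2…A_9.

702

Σ = (367) + (391) + (26) + (60) + (150) + (39) + (69) + (211) + (91) = 1404
Area = |Σ|/2 = 702.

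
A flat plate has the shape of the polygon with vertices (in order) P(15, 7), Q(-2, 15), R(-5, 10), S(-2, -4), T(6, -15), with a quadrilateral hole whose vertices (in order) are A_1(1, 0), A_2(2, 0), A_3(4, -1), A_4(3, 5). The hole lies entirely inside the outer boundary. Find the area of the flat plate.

319.5

Outer boundary:
Apply Gauss's area formula: 2A = Σ (x_i·y_{i+1} − x_{i+1}·y_i), indices taken mod 5.
Σ = (239) + (55) + (40) + (54) + (267) = 655
Area = |Σ|/2 = 327.5.
Hole:
Apply the shoelace (surveyor's) formula: 2A = Σ (x_i·y_{i+1} − x_{i+1}·y_i), indices taken mod 4.
A_1→A_2: (1)(0) − (2)(0) = 0
A_2→A_3: (2)(-1) − (4)(0) = -2
A_3→A_4: (4)(5) − (3)(-1) = 23
A_4→A_1: (3)(0) − (1)(5) = -5
Σ = 16
Area = |Σ|/2 = 8.
Net area = 327.5 − 8 = 319.5.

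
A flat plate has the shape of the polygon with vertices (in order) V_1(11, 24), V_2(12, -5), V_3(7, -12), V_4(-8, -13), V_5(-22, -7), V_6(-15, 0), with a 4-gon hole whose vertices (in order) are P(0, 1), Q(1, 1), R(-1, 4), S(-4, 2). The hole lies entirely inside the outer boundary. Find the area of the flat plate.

Outer boundary:
Σ = (-343) + (-109) + (-187) + (-230) + (-105) + (-360) = -1334
Area = |Σ|/2 = 667.
Hole:
Apply Gauss's area formula: 2A = Σ (x_i·y_{i+1} − x_{i+1}·y_i), indices taken mod 4.
Cross-terms: -1, 5, 14, -4  ⇒  Σ = 14
Area = |Σ|/2 = 7.
Net area = 667 − 7 = 660.

660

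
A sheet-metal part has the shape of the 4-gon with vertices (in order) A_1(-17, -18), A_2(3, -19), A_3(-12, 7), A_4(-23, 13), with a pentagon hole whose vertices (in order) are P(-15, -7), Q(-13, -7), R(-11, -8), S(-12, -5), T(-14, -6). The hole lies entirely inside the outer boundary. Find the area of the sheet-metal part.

Outer boundary:
Cross-terms: 377, -207, 5, 635  ⇒  Σ = 810
Area = |Σ|/2 = 405.
Hole:
Apply the shoelace formula: 2A = Σ (x_i·y_{i+1} − x_{i+1}·y_i), indices taken mod 5.
P→Q: (-15)(-7) − (-13)(-7) = 14
Q→R: (-13)(-8) − (-11)(-7) = 27
R→S: (-11)(-5) − (-12)(-8) = -41
S→T: (-12)(-6) − (-14)(-5) = 2
T→P: (-14)(-7) − (-15)(-6) = 8
Σ = 10
Area = |Σ|/2 = 5.
Net area = 405 − 5 = 400.

400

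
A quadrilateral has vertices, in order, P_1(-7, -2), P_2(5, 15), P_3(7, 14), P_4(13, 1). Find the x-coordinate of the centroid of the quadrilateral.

Apply the shoelace formula. First the cross-terms c_i = x_i·y_{i+1} − x_{i+1}·y_i:
  -95, -35, -175, -19  ⇒  2A = -324, A = -162.
Then Σ (x_i + x_{i+1})·c_i = -3844, so x̄ = -3844 / (6·(-162)) = 961/243.

961/243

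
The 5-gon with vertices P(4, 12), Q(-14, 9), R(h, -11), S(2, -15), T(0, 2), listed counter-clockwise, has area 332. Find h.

The doubled signed area Σ (x_i y_{i+1} − x_{i+1} y_i) is linear in h.
With h=0 it equals 376; the coefficient of h is -24 (from the two edges through R).
So -24·h + 376 = 2·332 = 664 ⇒ h = -12.

-12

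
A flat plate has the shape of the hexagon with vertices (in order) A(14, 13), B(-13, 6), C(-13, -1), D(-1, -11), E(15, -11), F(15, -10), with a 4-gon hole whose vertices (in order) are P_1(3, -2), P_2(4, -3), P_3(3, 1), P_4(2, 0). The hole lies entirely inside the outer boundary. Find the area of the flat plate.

Outer boundary:
Apply the shoelace (surveyor's) formula: 2A = Σ (x_i·y_{i+1} − x_{i+1}·y_i), indices taken mod 6.
A→B: (14)(6) − (-13)(13) = 253
B→C: (-13)(-1) − (-13)(6) = 91
C→D: (-13)(-11) − (-1)(-1) = 142
D→E: (-1)(-11) − (15)(-11) = 176
E→F: (15)(-10) − (15)(-11) = 15
F→A: (15)(13) − (14)(-10) = 335
Σ = 1012
Area = |Σ|/2 = 506.
Hole:
Σ = (-1) + (13) + (-2) + (-4) = 6
Area = |Σ|/2 = 3.
Net area = 506 − 3 = 503.

503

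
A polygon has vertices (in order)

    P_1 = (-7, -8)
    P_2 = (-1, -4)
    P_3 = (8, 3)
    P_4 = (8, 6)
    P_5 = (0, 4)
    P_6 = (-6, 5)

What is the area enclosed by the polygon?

106

Apply the shoelace (surveyor's) formula: 2A = Σ (x_i·y_{i+1} − x_{i+1}·y_i), indices taken mod 6.
P_1→P_2: (-7)(-4) − (-1)(-8) = 20
P_2→P_3: (-1)(3) − (8)(-4) = 29
P_3→P_4: (8)(6) − (8)(3) = 24
P_4→P_5: (8)(4) − (0)(6) = 32
P_5→P_6: (0)(5) − (-6)(4) = 24
P_6→P_1: (-6)(-8) − (-7)(5) = 83
Σ = 212
Area = |Σ|/2 = 106.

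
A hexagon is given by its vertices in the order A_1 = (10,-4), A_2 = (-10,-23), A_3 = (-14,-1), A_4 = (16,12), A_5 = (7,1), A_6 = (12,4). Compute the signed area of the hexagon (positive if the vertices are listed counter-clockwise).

-437

Apply the surveyor's formula: 2A = Σ (x_i·y_{i+1} − x_{i+1}·y_i), indices taken mod 6.
Σ = (-270) + (-312) + (-152) + (-68) + (16) + (-88) = -874
Signed area = Σ/2 = -437 (negative ⇒ clockwise traversal).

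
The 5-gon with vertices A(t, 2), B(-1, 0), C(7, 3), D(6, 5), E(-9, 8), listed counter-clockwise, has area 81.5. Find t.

Write out the shoelace sum; only the two edges meeting at A involve t:
2·Area = [((-9)·2 − t·8) + (t·0 − (-1)·2)] + 107
       = -8·t + 91 = 163
⇒ t = -9.

-9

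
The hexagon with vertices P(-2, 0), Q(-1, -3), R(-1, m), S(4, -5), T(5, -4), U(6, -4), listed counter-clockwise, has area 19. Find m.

-5

The doubled signed area Σ (x_i y_{i+1} − x_{i+1} y_i) is linear in m.
With m=0 it equals 13; the coefficient of m is -5 (from the two edges through R).
So -5·m + 13 = 2·19 = 38 ⇒ m = -5.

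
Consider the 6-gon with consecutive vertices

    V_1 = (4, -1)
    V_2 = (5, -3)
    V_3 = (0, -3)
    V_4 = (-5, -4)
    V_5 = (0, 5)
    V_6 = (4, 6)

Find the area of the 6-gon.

Apply the shoelace (surveyor's) formula: 2A = Σ (x_i·y_{i+1} − x_{i+1}·y_i), indices taken mod 6.
Σ = (-7) + (-15) + (-15) + (-25) + (-20) + (-28) = -110
Area = |Σ|/2 = 55.

55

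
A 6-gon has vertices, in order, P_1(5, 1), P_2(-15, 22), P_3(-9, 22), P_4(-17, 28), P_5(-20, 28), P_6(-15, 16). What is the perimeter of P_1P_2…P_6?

|P_1P_2| = √((-20)² + (21)²) = √841 = 29
|P_2P_3| = √((6)² + (0)²) = √36 = 6
|P_3P_4| = √((-8)² + (6)²) = √100 = 10
|P_4P_5| = √((-3)² + (0)²) = √9 = 3
|P_5P_6| = √((5)² + (-12)²) = √169 = 13
|P_6P_1| = √((20)² + (-15)²) = √625 = 25
Perimeter = 29 + 6 + 10 + 3 + 13 + 25 = 86.

86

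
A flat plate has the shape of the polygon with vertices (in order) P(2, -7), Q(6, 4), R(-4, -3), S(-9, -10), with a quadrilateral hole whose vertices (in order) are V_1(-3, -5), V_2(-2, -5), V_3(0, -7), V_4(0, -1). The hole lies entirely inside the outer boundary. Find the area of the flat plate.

Outer boundary:
Apply the shoelace (surveyor's) formula: 2A = Σ (x_i·y_{i+1} − x_{i+1}·y_i), indices taken mod 4.
Cross-terms: 50, -2, 13, 83  ⇒  Σ = 144
Area = |Σ|/2 = 72.
Hole:
Apply the surveyor's formula: 2A = Σ (x_i·y_{i+1} − x_{i+1}·y_i), indices taken mod 4.
Cross-terms: 5, 14, 0, -3  ⇒  Σ = 16
Area = |Σ|/2 = 8.
Net area = 72 − 8 = 64.

64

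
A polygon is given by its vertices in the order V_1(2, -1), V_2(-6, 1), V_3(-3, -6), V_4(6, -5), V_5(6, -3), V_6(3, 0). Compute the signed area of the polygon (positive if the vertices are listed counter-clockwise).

Apply the surveyor's formula: 2A = Σ (x_i·y_{i+1} − x_{i+1}·y_i), indices taken mod 6.
Σ = (-4) + (39) + (51) + (12) + (9) + (-3) = 104
Signed area = Σ/2 = 52 (positive ⇒ counter-clockwise traversal).

52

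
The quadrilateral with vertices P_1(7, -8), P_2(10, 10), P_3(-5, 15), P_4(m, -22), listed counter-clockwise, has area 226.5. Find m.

7

The doubled signed area Σ (x_i y_{i+1} − x_{i+1} y_i) is linear in m.
With m=0 it equals 614; the coefficient of m is -23 (from the two edges through P_4).
So -23·m + 614 = 2·226.5 = 453 ⇒ m = 7.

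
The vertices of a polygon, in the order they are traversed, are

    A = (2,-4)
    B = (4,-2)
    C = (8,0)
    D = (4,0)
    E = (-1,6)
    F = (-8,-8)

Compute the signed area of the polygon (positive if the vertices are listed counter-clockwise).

Apply the surveyor's formula: 2A = Σ (x_i·y_{i+1} − x_{i+1}·y_i), indices taken mod 6.
Cross-terms: 12, 16, 0, 24, 56, 48  ⇒  Σ = 156
Signed area = Σ/2 = 78 (positive ⇒ counter-clockwise traversal).

78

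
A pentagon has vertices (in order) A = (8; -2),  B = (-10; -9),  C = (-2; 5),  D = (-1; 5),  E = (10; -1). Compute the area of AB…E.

113

Apply the surveyor's formula: 2A = Σ (x_i·y_{i+1} − x_{i+1}·y_i), indices taken mod 5.
Cross-terms: -92, -68, -5, -49, -12  ⇒  Σ = -226
Area = |Σ|/2 = 113.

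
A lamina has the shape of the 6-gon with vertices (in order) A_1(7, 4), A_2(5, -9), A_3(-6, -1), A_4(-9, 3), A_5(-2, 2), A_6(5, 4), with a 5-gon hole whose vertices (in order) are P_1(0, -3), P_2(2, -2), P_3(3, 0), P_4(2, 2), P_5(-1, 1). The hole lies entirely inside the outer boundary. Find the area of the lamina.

91

Outer boundary:
Apply the surveyor's formula: 2A = Σ (x_i·y_{i+1} − x_{i+1}·y_i), indices taken mod 6.
A_1→A_2: (7)(-9) − (5)(4) = -83
A_2→A_3: (5)(-1) − (-6)(-9) = -59
A_3→A_4: (-6)(3) − (-9)(-1) = -27
A_4→A_5: (-9)(2) − (-2)(3) = -12
A_5→A_6: (-2)(4) − (5)(2) = -18
A_6→A_1: (5)(4) − (7)(4) = -8
Σ = -207
Area = |Σ|/2 = 103.5.
Hole:
Cross-terms: 6, 6, 6, 4, 3  ⇒  Σ = 25
Area = |Σ|/2 = 12.5.
Net area = 103.5 − 12.5 = 91.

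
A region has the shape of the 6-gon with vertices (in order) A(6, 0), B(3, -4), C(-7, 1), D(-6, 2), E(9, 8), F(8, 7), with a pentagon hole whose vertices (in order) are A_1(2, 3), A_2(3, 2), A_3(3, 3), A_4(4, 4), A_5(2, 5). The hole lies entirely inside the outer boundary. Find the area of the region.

80

Outer boundary:
A→B: (6)(-4) − (3)(0) = -24
B→C: (3)(1) − (-7)(-4) = -25
C→D: (-7)(2) − (-6)(1) = -8
D→E: (-6)(8) − (9)(2) = -66
E→F: (9)(7) − (8)(8) = -1
F→A: (8)(0) − (6)(7) = -42
Σ = -166
Area = |Σ|/2 = 83.
Hole:
Apply the surveyor's formula: 2A = Σ (x_i·y_{i+1} − x_{i+1}·y_i), indices taken mod 5.
Σ = (-5) + (3) + (0) + (12) + (-4) = 6
Area = |Σ|/2 = 3.
Net area = 83 − 3 = 80.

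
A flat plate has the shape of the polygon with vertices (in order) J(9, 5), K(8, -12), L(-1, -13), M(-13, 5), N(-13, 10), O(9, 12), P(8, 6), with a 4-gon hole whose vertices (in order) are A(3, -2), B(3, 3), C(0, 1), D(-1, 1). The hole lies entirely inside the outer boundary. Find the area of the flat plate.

Outer boundary:
Apply the shoelace formula: 2A = Σ (x_i·y_{i+1} − x_{i+1}·y_i), indices taken mod 7.
J→K: (9)(-12) − (8)(5) = -148
K→L: (8)(-13) − (-1)(-12) = -116
L→M: (-1)(5) − (-13)(-13) = -174
M→N: (-13)(10) − (-13)(5) = -65
N→O: (-13)(12) − (9)(10) = -246
O→P: (9)(6) − (8)(12) = -42
P→J: (8)(5) − (9)(6) = -14
Σ = -805
Area = |Σ|/2 = 402.5.
Hole:
Σ = (15) + (3) + (1) + (-1) = 18
Area = |Σ|/2 = 9.
Net area = 402.5 − 9 = 393.5.

393.5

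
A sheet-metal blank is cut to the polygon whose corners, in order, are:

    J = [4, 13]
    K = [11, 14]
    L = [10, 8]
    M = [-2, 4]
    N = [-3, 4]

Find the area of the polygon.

67

Cross-terms: -87, -52, 56, 4, -55  ⇒  Σ = -134
Area = |Σ|/2 = 67.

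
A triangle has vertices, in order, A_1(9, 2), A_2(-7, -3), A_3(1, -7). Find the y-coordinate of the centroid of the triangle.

-8/3

Apply the shoelace (surveyor's) formula. First the cross-terms c_i = x_i·y_{i+1} − x_{i+1}·y_i:
  -13, 52, 65  ⇒  2A = 104, A = 52.
Then Σ (y_i + y_{i+1})·c_i = -832, so ȳ = -832 / (6·52) = -8/3.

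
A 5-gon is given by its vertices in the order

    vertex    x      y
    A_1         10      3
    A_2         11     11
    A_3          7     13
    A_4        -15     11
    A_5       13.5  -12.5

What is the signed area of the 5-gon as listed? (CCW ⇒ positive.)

309.75

Apply the surveyor's formula: 2A = Σ (x_i·y_{i+1} − x_{i+1}·y_i), indices taken mod 5.
Σ = (77) + (66) + (272) + (39) + (165.5) = 619.5
Signed area = Σ/2 = 309.75 (positive ⇒ counter-clockwise traversal).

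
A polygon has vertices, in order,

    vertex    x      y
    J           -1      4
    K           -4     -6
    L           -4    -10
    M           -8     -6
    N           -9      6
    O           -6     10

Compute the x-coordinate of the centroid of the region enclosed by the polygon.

-769/141

Apply the surveyor's formula. First the cross-terms c_i = x_i·y_{i+1} − x_{i+1}·y_i:
  22, 16, -56, -102, -54, -14  ⇒  2A = -188, A = -94.
Then Σ (x_i + x_{i+1})·c_i = 3076, so x̄ = 3076 / (6·(-94)) = -769/141.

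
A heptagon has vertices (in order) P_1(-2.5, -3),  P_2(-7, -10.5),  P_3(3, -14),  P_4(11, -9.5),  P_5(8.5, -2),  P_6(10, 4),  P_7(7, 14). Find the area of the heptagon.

249.5

Apply Gauss's area formula: 2A = Σ (x_i·y_{i+1} − x_{i+1}·y_i), indices taken mod 7.
Σ = (5.25) + (129.5) + (125.5) + (58.75) + (54) + (112) + (14) = 499
Area = |Σ|/2 = 249.5.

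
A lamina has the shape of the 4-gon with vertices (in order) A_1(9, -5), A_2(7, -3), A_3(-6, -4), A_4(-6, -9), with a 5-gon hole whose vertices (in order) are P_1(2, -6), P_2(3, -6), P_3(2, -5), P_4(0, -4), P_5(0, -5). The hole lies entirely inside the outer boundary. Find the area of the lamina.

Outer boundary:
Cross-terms: 8, -46, 30, 111  ⇒  Σ = 103
Area = |Σ|/2 = 51.5.
Hole:
Apply the shoelace formula: 2A = Σ (x_i·y_{i+1} − x_{i+1}·y_i), indices taken mod 5.
Σ = (6) + (-3) + (-8) + (0) + (10) = 5
Area = |Σ|/2 = 2.5.
Net area = 51.5 − 2.5 = 49.

49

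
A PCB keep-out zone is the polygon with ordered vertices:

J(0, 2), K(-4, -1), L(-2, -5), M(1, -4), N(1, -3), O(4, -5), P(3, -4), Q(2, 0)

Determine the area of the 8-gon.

29

Apply the shoelace formula: 2A = Σ (x_i·y_{i+1} − x_{i+1}·y_i), indices taken mod 8.
J→K: (0)(-1) − (-4)(2) = 8
K→L: (-4)(-5) − (-2)(-1) = 18
L→M: (-2)(-4) − (1)(-5) = 13
M→N: (1)(-3) − (1)(-4) = 1
N→O: (1)(-5) − (4)(-3) = 7
O→P: (4)(-4) − (3)(-5) = -1
P→Q: (3)(0) − (2)(-4) = 8
Q→J: (2)(2) − (0)(0) = 4
Σ = 58
Area = |Σ|/2 = 29.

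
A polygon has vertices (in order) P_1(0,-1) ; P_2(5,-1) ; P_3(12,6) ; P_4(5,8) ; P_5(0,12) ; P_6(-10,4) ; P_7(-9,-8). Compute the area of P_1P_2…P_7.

Apply the surveyor's formula: 2A = Σ (x_i·y_{i+1} − x_{i+1}·y_i), indices taken mod 7.
Cross-terms: 5, 42, 66, 60, 120, 116, 9  ⇒  Σ = 418
Area = |Σ|/2 = 209.

209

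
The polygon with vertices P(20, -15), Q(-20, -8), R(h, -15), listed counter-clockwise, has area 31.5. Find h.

11

The doubled signed area Σ (x_i y_{i+1} − x_{i+1} y_i) is linear in h.
With h=0 it equals 140; the coefficient of h is -7 (from the two edges through R).
So -7·h + 140 = 2·31.5 = 63 ⇒ h = 11.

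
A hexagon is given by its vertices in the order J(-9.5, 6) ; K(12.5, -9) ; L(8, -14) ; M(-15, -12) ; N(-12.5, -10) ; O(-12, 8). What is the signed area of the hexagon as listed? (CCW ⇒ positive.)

Apply the shoelace (surveyor's) formula: 2A = Σ (x_i·y_{i+1} − x_{i+1}·y_i), indices taken mod 6.
J→K: (-9.5)(-9) − (12.5)(6) = 10.5
K→L: (12.5)(-14) − (8)(-9) = -103
L→M: (8)(-12) − (-15)(-14) = -306
M→N: (-15)(-10) − (-12.5)(-12) = 0
N→O: (-12.5)(8) − (-12)(-10) = -220
O→J: (-12)(6) − (-9.5)(8) = 4
Σ = -614.5
Signed area = Σ/2 = -307.25 (negative ⇒ clockwise traversal).

-307.25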